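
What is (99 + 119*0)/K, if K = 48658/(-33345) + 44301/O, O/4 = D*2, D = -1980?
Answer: -1162006560/49954657 ≈ -23.261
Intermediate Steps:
O = -15840 (O = 4*(-1980*2) = 4*(-3960) = -15840)
K = -49954657/11737440 (K = 48658/(-33345) + 44301/(-15840) = 48658*(-1/33345) + 44301*(-1/15840) = -48658/33345 - 14767/5280 = -49954657/11737440 ≈ -4.2560)
(99 + 119*0)/K = (99 + 119*0)/(-49954657/11737440) = (99 + 0)*(-11737440/49954657) = 99*(-11737440/49954657) = -1162006560/49954657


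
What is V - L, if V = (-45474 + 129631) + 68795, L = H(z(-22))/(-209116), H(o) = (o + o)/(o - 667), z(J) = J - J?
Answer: 152952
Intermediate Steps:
z(J) = 0
H(o) = 2*o/(-667 + o) (H(o) = (2*o)/(-667 + o) = 2*o/(-667 + o))
L = 0 (L = (2*0/(-667 + 0))/(-209116) = (2*0/(-667))*(-1/209116) = (2*0*(-1/667))*(-1/209116) = 0*(-1/209116) = 0)
V = 152952 (V = 84157 + 68795 = 152952)
V - L = 152952 - 1*0 = 152952 + 0 = 152952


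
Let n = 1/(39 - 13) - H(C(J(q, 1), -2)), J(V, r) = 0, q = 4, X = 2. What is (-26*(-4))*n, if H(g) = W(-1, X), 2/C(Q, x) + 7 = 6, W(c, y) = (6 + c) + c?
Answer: -412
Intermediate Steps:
W(c, y) = 6 + 2*c
C(Q, x) = -2 (C(Q, x) = 2/(-7 + 6) = 2/(-1) = 2*(-1) = -2)
H(g) = 4 (H(g) = 6 + 2*(-1) = 6 - 2 = 4)
n = -103/26 (n = 1/(39 - 13) - 1*4 = 1/26 - 4 = -103/26 ≈ -3.9615)
(-26*(-4))*n = -26*(-4)*(-103/26) = 104*(-103/26) = -412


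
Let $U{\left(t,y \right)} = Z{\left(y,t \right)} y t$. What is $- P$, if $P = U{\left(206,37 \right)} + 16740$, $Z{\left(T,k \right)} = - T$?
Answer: $265274$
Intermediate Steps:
$U{\left(t,y \right)} = - t y^{2}$ ($U{\left(t,y \right)} = - y y t = - y^{2} t = - t y^{2}$)
$P = -265274$ ($P = \left(-1\right) 206 \cdot 37^{2} + 16740 = \left(-1\right) 206 \cdot 1369 + 16740 = -282014 + 16740 = -265274$)
$- P = \left(-1\right) \left(-265274\right) = 265274$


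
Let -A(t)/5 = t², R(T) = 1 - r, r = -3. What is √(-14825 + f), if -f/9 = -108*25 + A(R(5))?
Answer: √10195 ≈ 100.97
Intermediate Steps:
R(T) = 4 (R(T) = 1 - 1*(-3) = 1 + 3 = 4)
A(t) = -5*t²
f = 25020 (f = -9*(-108*25 - 5*4²) = -9*(-2700 - 5*16) = -9*(-2700 - 80) = -9*(-2780) = 25020)
√(-14825 + f) = √(-14825 + 25020) = √10195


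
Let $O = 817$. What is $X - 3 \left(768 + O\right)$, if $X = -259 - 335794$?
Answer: $-340808$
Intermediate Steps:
$X = -336053$ ($X = -259 - 335794 = -336053$)
$X - 3 \left(768 + O\right) = -336053 - 3 \left(768 + 817\right) = -336053 - 3 \cdot 1585 = -336053 - 4755 = -340808$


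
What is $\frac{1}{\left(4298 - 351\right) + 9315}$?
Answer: $\frac{1}{13262} \approx 7.5403 \cdot 10^{-5}$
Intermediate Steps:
$\frac{1}{\left(4298 - 351\right) + 9315} = \frac{1}{3947 + 9315} = \frac{1}{13262}$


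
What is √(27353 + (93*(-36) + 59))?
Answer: 16*√94 ≈ 155.13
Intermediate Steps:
√(27353 + (93*(-36) + 59)) = √(27353 + (-3348 + 59)) = √(27353 - 3289) = √24064 = 16*√94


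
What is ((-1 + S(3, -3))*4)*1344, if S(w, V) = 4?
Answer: 16128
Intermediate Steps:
((-1 + S(3, -3))*4)*1344 = ((-1 + 4)*4)*1344 = (3*4)*1344 = 12*1344 = 16128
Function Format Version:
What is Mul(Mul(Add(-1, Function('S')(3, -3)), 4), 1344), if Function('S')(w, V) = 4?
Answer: 16128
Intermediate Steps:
Mul(Mul(Add(-1, Function('S')(3, -3)), 4), 1344) = Mul(Mul(Add(-1, 4), 4), 1344) = Mul(Mul(3, 4), 1344) = Mul(12, 1344) = 16128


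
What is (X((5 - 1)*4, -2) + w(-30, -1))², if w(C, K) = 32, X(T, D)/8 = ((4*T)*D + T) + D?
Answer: 774400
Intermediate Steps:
X(T, D) = 8*D + 8*T + 32*D*T (X(T, D) = 8*(((4*T)*D + T) + D) = 8*((4*D*T + T) + D) = 8*((T + 4*D*T) + D) = 8*(D + T + 4*D*T) = 8*D + 8*T + 32*D*T)
(X((5 - 1)*4, -2) + w(-30, -1))² = ((8*(-2) + 8*((5 - 1)*4) + 32*(-2)*((5 - 1)*4)) + 32)² = ((-16 + 8*(4*4) + 32*(-2)*(4*4)) + 32)² = ((-16 + 8*16 + 32*(-2)*16) + 32)² = ((-16 + 128 - 1024) + 32)² = (-912 + 32)² = (-880)² = 774400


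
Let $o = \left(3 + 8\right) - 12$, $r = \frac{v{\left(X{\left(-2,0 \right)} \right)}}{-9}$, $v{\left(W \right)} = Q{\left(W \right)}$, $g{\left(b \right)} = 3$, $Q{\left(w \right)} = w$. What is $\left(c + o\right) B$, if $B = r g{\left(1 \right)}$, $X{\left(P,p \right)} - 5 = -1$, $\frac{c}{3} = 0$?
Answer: $\frac{4}{3} \approx 1.3333$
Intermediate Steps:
$c = 0$ ($c = 3 \cdot 0 = 0$)
$X{\left(P,p \right)} = 4$ ($X{\left(P,p \right)} = 5 - 1 = 4$)
$v{\left(W \right)} = W$
$r = - \frac{4}{9}$ ($r = \frac{4}{-9} = 4 \left(- \frac{1}{9}\right) = - \frac{4}{9} \approx -0.44444$)
$B = - \frac{4}{3}$ ($B = \left(- \frac{4}{9}\right) 3 = - \frac{4}{3} \approx -1.3333$)
$o = -1$ ($o = 11 - 12 = -1$)
$\left(c + o\right) B = \left(0 - 1\right) \left(- \frac{4}{3}\right) = \left(-1\right) \left(- \frac{4}{3}\right) = \frac{4}{3}$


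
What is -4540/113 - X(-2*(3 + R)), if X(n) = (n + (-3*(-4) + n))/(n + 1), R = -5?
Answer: -4992/113 ≈ -44.177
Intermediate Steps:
X(n) = (12 + 2*n)/(1 + n) (X(n) = (n + (12 + n))/(1 + n) = (12 + 2*n)/(1 + n))
-4540/113 - X(-2*(3 + R)) = -4540/113 - 2*(6 - 2*(3 - 5))/(1 - 2*(3 - 5)) = -4540*1/113 - 2*(6 - 2*(-2))/(1 - 2*(-2)) = -4540/113 - 2*(6 + 4)/(1 + 4) = -4540/113 - 2*10/5 = -4540/113 - 1*4 = -4540/113 - 4 = -4992/113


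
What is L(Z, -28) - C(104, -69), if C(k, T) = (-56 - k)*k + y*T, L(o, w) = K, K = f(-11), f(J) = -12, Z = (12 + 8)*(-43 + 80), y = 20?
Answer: 18008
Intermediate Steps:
Z = 740 (Z = 20*37 = 740)
K = -12
L(o, w) = -12
C(k, T) = 20*T + k*(-56 - k) (C(k, T) = (-56 - k)*k + 20*T = k*(-56 - k) + 20*T = 20*T + k*(-56 - k))
L(Z, -28) - C(104, -69) = -12 - (-1*104**2 - 56*104 + 20*(-69)) = -12 - (-1*10816 - 5824 - 1380) = -12 - (-10816 - 5824 - 1380) = -12 - 1*(-18020) = -12 + 18020 = 18008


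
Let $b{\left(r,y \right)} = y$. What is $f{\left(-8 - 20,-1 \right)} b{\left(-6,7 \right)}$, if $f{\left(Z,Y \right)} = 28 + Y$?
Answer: $189$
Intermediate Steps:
$f{\left(-8 - 20,-1 \right)} b{\left(-6,7 \right)} = \left(28 - 1\right) 7 = 27 \cdot 7 = 189$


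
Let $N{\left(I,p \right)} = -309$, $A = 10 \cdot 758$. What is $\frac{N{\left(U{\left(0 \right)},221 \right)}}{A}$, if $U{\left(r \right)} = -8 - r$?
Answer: $- \frac{309}{7580} \approx -0.040765$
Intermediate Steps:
$A = 7580$
$\frac{N{\left(U{\left(0 \right)},221 \right)}}{A} = - \frac{309}{7580}$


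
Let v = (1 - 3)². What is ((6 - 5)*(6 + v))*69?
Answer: 690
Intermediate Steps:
v = 4 (v = (-2)² = 4)
((6 - 5)*(6 + v))*69 = ((6 - 5)*(6 + 4))*69 = (1*10)*69 = 10*69 = 690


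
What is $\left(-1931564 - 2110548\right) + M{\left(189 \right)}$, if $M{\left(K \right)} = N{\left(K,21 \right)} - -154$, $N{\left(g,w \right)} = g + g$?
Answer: $-4041580$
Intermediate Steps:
$N{\left(g,w \right)} = 2 g$
$M{\left(K \right)} = 154 + 2 K$ ($M{\left(K \right)} = 2 K - -154 = 2 K + 154 = 154 + 2 K$)
$\left(-1931564 - 2110548\right) + M{\left(189 \right)} = \left(-1931564 - 2110548\right) + \left(154 + 2 \cdot 189\right) = -4042112 + \left(154 + 378\right) = -4042112 + 532 = -4041580$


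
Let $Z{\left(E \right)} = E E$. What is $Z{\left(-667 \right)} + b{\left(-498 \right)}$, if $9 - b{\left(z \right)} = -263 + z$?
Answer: $445659$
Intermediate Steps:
$b{\left(z \right)} = 272 - z$ ($b{\left(z \right)} = 9 - \left(-263 + z\right) = 272 - z$)
$Z{\left(E \right)} = E^{2}$
$Z{\left(-667 \right)} + b{\left(-498 \right)} = \left(-667\right)^{2} + \left(272 - -498\right) = 444889 + \left(272 + 498\right) = 444889 + 770 = 445659$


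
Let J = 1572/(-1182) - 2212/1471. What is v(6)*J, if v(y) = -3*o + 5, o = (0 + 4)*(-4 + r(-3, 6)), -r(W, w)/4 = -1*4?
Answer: 114142074/289787 ≈ 393.88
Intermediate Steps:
r(W, w) = 16 (r(W, w) = -(-4)*4 = -4*(-4) = 16)
o = 48 (o = (0 + 4)*(-4 + 16) = 4*12 = 48)
v(y) = -139 (v(y) = -3*48 + 5 = -144 + 5 = -139)
J = -821166/289787 (J = 1572*(-1/1182) - 2212*1/1471 = -262/197 - 2212/1471 = -821166/289787 ≈ -2.8337)
v(6)*J = -139*(-821166/289787) = 114142074/289787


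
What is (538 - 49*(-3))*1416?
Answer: 969960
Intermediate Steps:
(538 - 49*(-3))*1416 = (538 + 147)*1416 = 685*1416 = 969960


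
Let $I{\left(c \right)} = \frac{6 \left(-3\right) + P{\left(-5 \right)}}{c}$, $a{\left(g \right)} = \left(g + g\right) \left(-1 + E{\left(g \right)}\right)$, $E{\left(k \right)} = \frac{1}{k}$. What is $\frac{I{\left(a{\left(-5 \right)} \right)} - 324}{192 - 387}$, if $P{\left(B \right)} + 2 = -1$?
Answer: $\frac{1303}{780} \approx 1.6705$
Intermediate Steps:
$P{\left(B \right)} = -3$ ($P{\left(B \right)} = -2 - 1 = -3$)
$a{\left(g \right)} = 2 g \left(-1 + \frac{1}{g}\right)$ ($a{\left(g \right)} = \left(g + g\right) \left(-1 + \frac{1}{g}\right) = 2 g \left(-1 + \frac{1}{g}\right)$)
$I{\left(c \right)} = - \frac{21}{c}$ ($I{\left(c \right)} = \frac{6 \left(-3\right) - 3}{c} = \frac{-18 - 3}{c} = - \frac{21}{c}$)
$\frac{I{\left(a{\left(-5 \right)} \right)} - 324}{192 - 387} = \frac{- \frac{21}{2 - -10} - 324}{192 - 387} = \frac{- \frac{21}{2 + 10} - 324}{-195} = \left(- \frac{21}{12} - 324\right) \left(- \frac{1}{195}\right) = \left(\left(-21\right) \frac{1}{12} - 324\right) \left(- \frac{1}{195}\right) = \left(- \frac{7}{4} - 324\right) \left(- \frac{1}{195}\right) = \left(- \frac{1303}{4}\right) \left(- \frac{1}{195}\right) = \frac{1303}{780}$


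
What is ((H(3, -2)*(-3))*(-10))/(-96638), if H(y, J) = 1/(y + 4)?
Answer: -15/338233 ≈ -4.4348e-5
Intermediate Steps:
H(y, J) = 1/(4 + y)
((H(3, -2)*(-3))*(-10))/(-96638) = ((-3/(4 + 3))*(-10))/(-96638) = ((-3/7)*(-10))*(-1/96638) = (((1/7)*(-3))*(-10))*(-1/96638) = -3/7*(-10)*(-1/96638) = (30/7)*(-1/96638) = -15/338233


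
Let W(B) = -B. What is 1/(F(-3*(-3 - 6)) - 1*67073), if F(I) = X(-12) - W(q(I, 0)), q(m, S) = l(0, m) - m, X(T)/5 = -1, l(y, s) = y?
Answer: -1/67105 ≈ -1.4902e-5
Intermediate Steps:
X(T) = -5 (X(T) = 5*(-1) = -5)
q(m, S) = -m (q(m, S) = 0 - m = -m)
F(I) = -5 - I (F(I) = -5 - (-1)*(-I) = -5 - I)
1/(F(-3*(-3 - 6)) - 1*67073) = 1/((-5 - (-3)*(-3 - 6)) - 1*67073) = 1/((-5 - (-3)*(-9)) - 67073) = 1/((-5 - 1*27) - 67073) = 1/((-5 - 27) - 67073) = 1/(-32 - 67073) = 1/(-67105) = -1/67105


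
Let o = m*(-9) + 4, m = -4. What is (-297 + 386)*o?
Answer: 3560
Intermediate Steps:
o = 40 (o = -4*(-9) + 4 = 36 + 4 = 40)
(-297 + 386)*o = (-297 + 386)*40 = 89*40 = 3560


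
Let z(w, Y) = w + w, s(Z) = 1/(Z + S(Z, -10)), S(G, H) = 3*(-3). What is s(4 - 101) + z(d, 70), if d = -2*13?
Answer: -5513/106 ≈ -52.009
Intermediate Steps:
d = -26
S(G, H) = -9
s(Z) = 1/(-9 + Z) (s(Z) = 1/(Z - 9) = 1/(-9 + Z))
z(w, Y) = 2*w
s(4 - 101) + z(d, 70) = 1/(-9 + (4 - 101)) + 2*(-26) = 1/(-9 - 97) - 52 = 1/(-106) - 52 = -1/106 - 52 = -5513/106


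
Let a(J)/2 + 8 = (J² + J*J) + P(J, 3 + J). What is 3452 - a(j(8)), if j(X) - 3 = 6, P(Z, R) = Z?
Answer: 3126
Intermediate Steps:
j(X) = 9 (j(X) = 3 + 6 = 9)
a(J) = -16 + 2*J + 4*J² (a(J) = -16 + 2*((J² + J*J) + J) = -16 + 2*((J² + J²) + J) = -16 + 2*(2*J² + J) = -16 + 2*(J + 2*J²) = -16 + (2*J + 4*J²) = -16 + 2*J + 4*J²)
3452 - a(j(8)) = 3452 - (-16 + 2*9 + 4*9²) = 3452 - (-16 + 18 + 4*81) = 3452 - (-16 + 18 + 324) = 3452 - 1*326 = 3452 - 326 = 3126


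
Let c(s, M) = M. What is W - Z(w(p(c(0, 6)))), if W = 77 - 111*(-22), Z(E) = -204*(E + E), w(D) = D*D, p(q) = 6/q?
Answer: 2927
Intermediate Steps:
w(D) = D²
Z(E) = -408*E
W = 2519 (W = 77 + 2442 = 2519)
W - Z(w(p(c(0, 6)))) = 2519 - (-408)*(6/6)² = 2519 - (-408)*(6*(⅙))² = 2519 - (-408)*1² = 2519 - (-408) = 2519 - 1*(-408) = 2519 + 408 = 2927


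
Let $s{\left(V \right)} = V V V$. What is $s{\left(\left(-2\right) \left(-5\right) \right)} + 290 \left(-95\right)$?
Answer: $-26550$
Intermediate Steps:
$s{\left(V \right)} = V^{3}$ ($s{\left(V \right)} = V^{2} V = V^{3}$)
$s{\left(\left(-2\right) \left(-5\right) \right)} + 290 \left(-95\right) = \left(\left(-2\right) \left(-5\right)\right)^{3} + 290 \left(-95\right) = 10^{3} - 27550 = 1000 - 27550 = -26550$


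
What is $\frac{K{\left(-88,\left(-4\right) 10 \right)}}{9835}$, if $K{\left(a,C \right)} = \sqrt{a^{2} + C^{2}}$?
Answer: $\frac{8 \sqrt{146}}{9835} \approx 0.0098286$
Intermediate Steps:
$K{\left(a,C \right)} = \sqrt{C^{2} + a^{2}}$
$\frac{K{\left(-88,\left(-4\right) 10 \right)}}{9835} = \frac{\sqrt{\left(\left(-4\right) 10\right)^{2} + \left(-88\right)^{2}}}{9835} = \sqrt{\left(-40\right)^{2} + 7744} \cdot \frac{1}{9835} = \sqrt{1600 + 7744} \cdot \frac{1}{9835} = \sqrt{9344} \cdot \frac{1}{9835} = 8 \sqrt{146} \cdot \frac{1}{9835} = \frac{8 \sqrt{146}}{9835}$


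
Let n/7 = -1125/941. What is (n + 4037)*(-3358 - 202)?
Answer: -13495753520/941 ≈ -1.4342e+7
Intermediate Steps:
n = -7875/941 (n = 7*(-1125/941) = -7875/941 ≈ -8.3688)
(n + 4037)*(-3358 - 202) = (-7875/941 + 4037)*(-3358 - 202) = (3790942/941)*(-3560) = -13495753520/941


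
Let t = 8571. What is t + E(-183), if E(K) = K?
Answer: 8388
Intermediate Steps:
t + E(-183) = 8571 - 183 = 8388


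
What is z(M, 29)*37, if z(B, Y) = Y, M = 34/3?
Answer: 1073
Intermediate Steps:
M = 34/3 (M = 34*(1/3) = 34/3 ≈ 11.333)
z(M, 29)*37 = 29*37 = 1073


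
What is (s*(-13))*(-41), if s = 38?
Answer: 20254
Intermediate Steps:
(s*(-13))*(-41) = (38*(-13))*(-41) = -494*(-41) = 20254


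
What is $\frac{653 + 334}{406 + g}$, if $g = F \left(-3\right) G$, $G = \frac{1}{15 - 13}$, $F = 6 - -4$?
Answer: $\frac{987}{391} \approx 2.5243$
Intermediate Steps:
$F = 10$ ($F = 6 + 4 = 10$)
$G = \frac{1}{2} \approx 0.5$
$g = -15$ ($g = 10 \left(-3\right) \frac{1}{2} = \left(-30\right) \frac{1}{2} = -15$)
$\frac{653 + 334}{406 + g} = \frac{653 + 334}{406 - 15} = \frac{987}{391}$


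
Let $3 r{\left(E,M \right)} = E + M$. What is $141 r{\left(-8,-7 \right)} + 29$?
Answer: $-676$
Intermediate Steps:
$r{\left(E,M \right)} = \frac{E}{3} + \frac{M}{3}$ ($r{\left(E,M \right)} = \frac{E + M}{3} = \frac{E}{3} + \frac{M}{3}$)
$141 r{\left(-8,-7 \right)} + 29 = 141 \left(\frac{1}{3} \left(-8\right) + \frac{1}{3} \left(-7\right)\right) + 29 = 141 \left(- \frac{8}{3} - \frac{7}{3}\right) + 29 = 141 \left(-5\right) + 29 = -705 + 29 = -676$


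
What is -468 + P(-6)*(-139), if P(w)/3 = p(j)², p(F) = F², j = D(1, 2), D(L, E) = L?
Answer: -885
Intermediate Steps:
j = 1
P(w) = 3 (P(w) = 3*(1²)² = 3*1² = 3*1 = 3)
-468 + P(-6)*(-139) = -468 + 3*(-139) = -468 - 417 = -885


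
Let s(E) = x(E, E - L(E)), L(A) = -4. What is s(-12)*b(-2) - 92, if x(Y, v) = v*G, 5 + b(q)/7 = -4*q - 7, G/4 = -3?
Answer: -2780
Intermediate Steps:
G = -12 (G = 4*(-3) = -12)
b(q) = -84 - 28*q (b(q) = -35 + 7*(-4*q - 7) = -35 + 7*(-7 - 4*q) = -35 + (-49 - 28*q) = -84 - 28*q)
x(Y, v) = -12*v (x(Y, v) = v*(-12) = -12*v)
s(E) = -48 - 12*E (s(E) = -12*(E - 1*(-4)) = -12*(E + 4) = -12*(4 + E) = -48 - 12*E)
s(-12)*b(-2) - 92 = (-48 - 12*(-12))*(-84 - 28*(-2)) - 92 = (-48 + 144)*(-84 + 56) - 92 = 96*(-28) - 92 = -2688 - 92 = -2780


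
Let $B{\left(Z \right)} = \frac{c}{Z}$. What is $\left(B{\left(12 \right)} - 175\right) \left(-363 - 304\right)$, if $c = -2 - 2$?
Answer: $\frac{350842}{3} \approx 1.1695 \cdot 10^{5}$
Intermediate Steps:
$c = -4$
$B{\left(Z \right)} = - \frac{4}{Z}$
$\left(B{\left(12 \right)} - 175\right) \left(-363 - 304\right) = \left(- \frac{4}{12} - 175\right) \left(-363 - 304\right) = \left(\left(-4\right) \frac{1}{12} - 175\right) \left(-667\right) = \left(- \frac{1}{3} - 175\right) \left(-667\right) = \left(- \frac{526}{3}\right) \left(-667\right) = \frac{350842}{3}$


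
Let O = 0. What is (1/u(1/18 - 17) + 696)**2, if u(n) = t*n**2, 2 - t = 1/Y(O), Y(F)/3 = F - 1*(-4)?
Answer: 2217562027994055744/4577781180625 ≈ 4.8442e+5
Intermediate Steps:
Y(F) = 12 + 3*F (Y(F) = 3*(F - 1*(-4)) = 3*(F + 4) = 3*(4 + F) = 12 + 3*F)
t = 23/12 (t = 2 - 1/(12 + 3*0) = 2 - 1/(12 + 0) = 2 - 1/12 = 23/12 ≈ 1.9167)
u(n) = 23*n**2/12
(1/u(1/18 - 17) + 696)**2 = (1/(23*(1/18 - 17)**2/12) + 696)**2 = (1/(23*(-305/18)**2/12) + 696)**2 = (1/((23/12)*(93025/324)) + 696)**2 = (1/(2139575/3888) + 696)**2 = (3888/2139575 + 696)**2 = (1489148088/2139575)**2 = 2217562027994055744/4577781180625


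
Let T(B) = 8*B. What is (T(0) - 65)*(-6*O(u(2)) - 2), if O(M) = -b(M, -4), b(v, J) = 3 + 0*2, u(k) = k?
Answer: -1040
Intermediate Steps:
b(v, J) = 3 (b(v, J) = 3 + 0 = 3)
O(M) = -3 (O(M) = -1*3 = -3)
(T(0) - 65)*(-6*O(u(2)) - 2) = (8*0 - 65)*(-6*(-3) - 2) = (0 - 65)*(18 - 2) = -65*16 = -1040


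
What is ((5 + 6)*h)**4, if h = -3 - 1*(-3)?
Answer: 0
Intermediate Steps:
h = 0 (h = -3 + 3 = 0)
((5 + 6)*h)**4 = ((5 + 6)*0)**4 = (11*0)**4 = 0**4 = 0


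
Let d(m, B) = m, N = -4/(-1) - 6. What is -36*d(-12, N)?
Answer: 432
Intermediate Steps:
N = -2 (N = -4*(-1) - 6 = 4 - 6 = -2)
-36*d(-12, N) = -36*(-12) = 432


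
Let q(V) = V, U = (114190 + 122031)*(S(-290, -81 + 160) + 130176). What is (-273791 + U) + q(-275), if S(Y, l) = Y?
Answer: 30681526740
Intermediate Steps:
U = 30681800806 (U = (114190 + 122031)*(-290 + 130176) = 236221*129886 = 30681800806)
(-273791 + U) + q(-275) = (-273791 + 30681800806) - 275 = 30681527015 - 275 = 30681526740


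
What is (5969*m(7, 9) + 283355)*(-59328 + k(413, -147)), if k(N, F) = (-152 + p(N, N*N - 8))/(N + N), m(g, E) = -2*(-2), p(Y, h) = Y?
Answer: -15055752847077/826 ≈ -1.8227e+10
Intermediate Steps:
m(g, E) = 4
k(N, F) = (-152 + N)/(2*N) (k(N, F) = (-152 + N)/(N + N) = (-152 + N)/((2*N)) = (-152 + N)*(1/(2*N)) = (-152 + N)/(2*N))
(5969*m(7, 9) + 283355)*(-59328 + k(413, -147)) = (5969*4 + 283355)*(-59328 + (½)*(-152 + 413)/413) = (23876 + 283355)*(-59328 + (½)*(1/413)*261) = 307231*(-59328 + 261/826) = 307231*(-49004667/826) = -15055752847077/826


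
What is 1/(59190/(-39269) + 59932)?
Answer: 39269/2353410518 ≈ 1.6686e-5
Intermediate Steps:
1/(59190/(-39269) + 59932) = 1/(59190*(-1/39269) + 59932) = 1/(-59190/39269 + 59932) = 1/(2353410518/39269) = 39269/2353410518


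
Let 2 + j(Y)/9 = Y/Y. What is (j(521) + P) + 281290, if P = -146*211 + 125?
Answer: 250600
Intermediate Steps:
j(Y) = -9 (j(Y) = -18 + 9*(Y/Y) = -18 + 9*1 = -18 + 9 = -9)
P = -30681 (P = -30806 + 125 = -30681)
(j(521) + P) + 281290 = (-9 - 30681) + 281290 = -30690 + 281290 = 250600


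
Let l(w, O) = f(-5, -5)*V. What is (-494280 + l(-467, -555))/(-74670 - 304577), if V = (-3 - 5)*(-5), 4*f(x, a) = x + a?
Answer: 494380/379247 ≈ 1.3036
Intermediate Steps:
f(x, a) = a/4 + x/4 (f(x, a) = (x + a)/4 = (a + x)/4 = a/4 + x/4)
V = 40 (V = -8*(-5) = 40)
l(w, O) = -100 (l(w, O) = ((1/4)*(-5) + (1/4)*(-5))*40 = (-5/4 - 5/4)*40 = -5/2*40 = -100)
(-494280 + l(-467, -555))/(-74670 - 304577) = (-494280 - 100)/(-74670 - 304577) = -494380/(-379247) = -494380*(-1/379247) = 494380/379247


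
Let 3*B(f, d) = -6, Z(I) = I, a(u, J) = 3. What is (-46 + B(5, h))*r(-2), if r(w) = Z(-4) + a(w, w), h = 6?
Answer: 48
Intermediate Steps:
B(f, d) = -2 (B(f, d) = (⅓)*(-6) = -2)
r(w) = -1 (r(w) = -4 + 3 = -1)
(-46 + B(5, h))*r(-2) = (-46 - 2)*(-1) = -48*(-1) = 48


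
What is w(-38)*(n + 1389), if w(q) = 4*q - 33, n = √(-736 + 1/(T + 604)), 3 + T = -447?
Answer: -256965 - 185*I*√17454822/154 ≈ -2.5697e+5 - 5018.9*I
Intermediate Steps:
T = -450 (T = -3 - 447 = -450)
n = I*√17454822/154 (n = √(-736 + 1/(-450 + 604)) = √(-736 + 1/154) = √(-113343/154) = I*√17454822/154 ≈ 27.129*I)
w(q) = -33 + 4*q
w(-38)*(n + 1389) = (-33 + 4*(-38))*(I*√17454822/154 + 1389) = (-33 - 152)*(1389 + I*√17454822/154) = -185*(1389 + I*√17454822/154) = -256965 - 185*I*√17454822/154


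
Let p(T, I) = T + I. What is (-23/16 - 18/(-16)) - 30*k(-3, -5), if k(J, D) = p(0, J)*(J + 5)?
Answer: 2875/16 ≈ 179.69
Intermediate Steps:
p(T, I) = I + T
k(J, D) = J*(5 + J) (k(J, D) = (J + 0)*(J + 5) = J*(5 + J))
(-23/16 - 18/(-16)) - 30*k(-3, -5) = (-23/16 - 18/(-16)) - (-90)*(5 - 3) = (-23*1/16 - 18*(-1/16)) - (-90)*2 = (-23/16 + 9/8) - 30*(-6) = -5/16 + 180 = 2875/16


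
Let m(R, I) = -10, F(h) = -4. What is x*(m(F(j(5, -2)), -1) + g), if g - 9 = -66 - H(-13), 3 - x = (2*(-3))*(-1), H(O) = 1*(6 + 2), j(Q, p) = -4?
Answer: 225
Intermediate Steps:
H(O) = 8 (H(O) = 1*8 = 8)
x = -3 (x = 3 - 2*(-3)*(-1) = 3 - (-6)*(-1) = 3 - 1*6 = 3 - 6 = -3)
g = -65 (g = 9 + (-66 - 1*8) = 9 + (-66 - 8) = 9 - 74 = -65)
x*(m(F(j(5, -2)), -1) + g) = -3*(-10 - 65) = -3*(-75) = 225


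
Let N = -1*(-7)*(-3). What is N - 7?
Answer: -28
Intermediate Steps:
N = -21 (N = 7*(-3) = -21)
N - 7 = -21 - 7 = -28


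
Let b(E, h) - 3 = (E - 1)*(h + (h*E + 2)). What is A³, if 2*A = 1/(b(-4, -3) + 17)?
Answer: -1/343000 ≈ -2.9155e-6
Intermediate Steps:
b(E, h) = 3 + (-1 + E)*(2 + h + E*h) (b(E, h) = 3 + (E - 1)*(h + (h*E + 2)) = 3 + (-1 + E)*(h + (E*h + 2)) = 3 + (-1 + E)*(h + (2 + E*h)) = 3 + (-1 + E)*(2 + h + E*h))
A = -1/70 (A = 1/(2*((1 - 1*(-3) + 2*(-4) - 3*(-4)²) + 17)) = 1/(2*((1 + 3 - 8 - 3*16) + 17)) = 1/(2*((1 + 3 - 8 - 48) + 17)) = 1/(2*(-52 + 17)) = (½)/(-35) = (½)*(-1/35) = -1/70 ≈ -0.014286)
A³ = (-1/70)³ = -1/343000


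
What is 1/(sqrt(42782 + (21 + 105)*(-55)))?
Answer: sqrt(8963)/17926 ≈ 0.0052813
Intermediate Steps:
1/(sqrt(42782 + (21 + 105)*(-55))) = 1/(sqrt(42782 + 126*(-55))) = 1/(sqrt(42782 - 6930)) = 1/(sqrt(35852)) = 1/(2*sqrt(8963)) = sqrt(8963)/17926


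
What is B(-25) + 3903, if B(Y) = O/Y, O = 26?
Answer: 97549/25 ≈ 3902.0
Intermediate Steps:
B(Y) = 26/Y
B(-25) + 3903 = 26/(-25) + 3903 = 26*(-1/25) + 3903 = -26/25 + 3903 = 97549/25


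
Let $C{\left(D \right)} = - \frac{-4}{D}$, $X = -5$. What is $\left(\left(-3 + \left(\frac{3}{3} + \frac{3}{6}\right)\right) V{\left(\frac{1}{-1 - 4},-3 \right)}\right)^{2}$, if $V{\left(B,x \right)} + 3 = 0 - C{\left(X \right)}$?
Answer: $\frac{1089}{100} \approx 10.89$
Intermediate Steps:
$C{\left(D \right)} = \frac{4}{D}$
$V{\left(B,x \right)} = - \frac{11}{5}$ ($V{\left(B,x \right)} = -3 + \left(0 - \frac{4}{-5}\right) = -3 + \left(0 - 4 \left(- \frac{1}{5}\right)\right) = -3 + \left(0 - - \frac{4}{5}\right) = -3 + \left(0 + \frac{4}{5}\right) = -3 + \frac{4}{5} = - \frac{11}{5}$)
$\left(\left(-3 + \left(\frac{3}{3} + \frac{3}{6}\right)\right) V{\left(\frac{1}{-1 - 4},-3 \right)}\right)^{2} = \left(\left(-3 + \left(\frac{3}{3} + \frac{3}{6}\right)\right) \left(- \frac{11}{5}\right)\right)^{2} = \left(\left(-3 + \left(3 \cdot \frac{1}{3} + 3 \cdot \frac{1}{6}\right)\right) \left(- \frac{11}{5}\right)\right)^{2} = \left(\left(-3 + \left(1 + \frac{1}{2}\right)\right) \left(- \frac{11}{5}\right)\right)^{2} = \left(\left(-3 + \frac{3}{2}\right) \left(- \frac{11}{5}\right)\right)^{2} = \left(\left(- \frac{3}{2}\right) \left(- \frac{11}{5}\right)\right)^{2} = \left(\frac{33}{10}\right)^{2} = \frac{1089}{100}$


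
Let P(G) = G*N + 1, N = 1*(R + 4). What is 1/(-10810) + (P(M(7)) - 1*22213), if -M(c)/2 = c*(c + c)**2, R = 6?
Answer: -536738121/10810 ≈ -49652.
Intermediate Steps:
N = 10 (N = 1*(6 + 4) = 1*10 = 10)
M(c) = -8*c**3 (M(c) = -2*c*(c + c)**2 = -2*c*(2*c)**2 = -2*c*4*c**2 = -8*c**3)
P(G) = 1 + 10*G (P(G) = G*10 + 1 = 10*G + 1 = 1 + 10*G)
1/(-10810) + (P(M(7)) - 1*22213) = 1/(-10810) + ((1 + 10*(-8*7**3)) - 1*22213) = -1/10810 + ((1 + 10*(-8*343)) - 22213) = -1/10810 + ((1 + 10*(-2744)) - 22213) = -1/10810 + ((1 - 27440) - 22213) = -1/10810 + (-27439 - 22213) = -1/10810 - 49652 = -536738121/10810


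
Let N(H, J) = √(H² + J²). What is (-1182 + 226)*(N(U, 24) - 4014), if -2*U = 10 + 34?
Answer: 3837384 - 1912*√265 ≈ 3.8063e+6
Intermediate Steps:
U = -22 (U = -(10 + 34)/2 = -½*44 = -22)
(-1182 + 226)*(N(U, 24) - 4014) = (-1182 + 226)*(√((-22)² + 24²) - 4014) = -956*(√(484 + 576) - 4014) = -956*(√1060 - 4014) = -956*(2*√265 - 4014) = -956*(-4014 + 2*√265) = 3837384 - 1912*√265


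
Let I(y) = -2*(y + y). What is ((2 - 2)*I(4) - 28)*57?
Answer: -1596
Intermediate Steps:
I(y) = -4*y
((2 - 2)*I(4) - 28)*57 = ((2 - 2)*(-4*4) - 28)*57 = (0*(-16) - 28)*57 = (0 - 28)*57 = -28*57 = -1596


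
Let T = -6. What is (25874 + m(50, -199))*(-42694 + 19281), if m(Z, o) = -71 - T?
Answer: -604266117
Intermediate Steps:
m(Z, o) = -65 (m(Z, o) = -71 - 1*(-6) = -71 + 6 = -65)
(25874 + m(50, -199))*(-42694 + 19281) = (25874 - 65)*(-42694 + 19281) = 25809*(-23413) = -604266117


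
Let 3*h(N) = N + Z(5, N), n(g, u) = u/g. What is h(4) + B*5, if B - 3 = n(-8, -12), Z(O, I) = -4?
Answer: 45/2 ≈ 22.500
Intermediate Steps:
B = 9/2 (B = 3 - 12/(-8) = 3 - 12*(-1/8) = 3 + 3/2 = 9/2 ≈ 4.5000)
h(N) = -4/3 + N/3 (h(N) = (N - 4)/3 = (-4 + N)/3 = -4/3 + N/3)
h(4) + B*5 = (-4/3 + (1/3)*4) + (9/2)*5 = (-4/3 + 4/3) + 45/2 = 0 + 45/2 = 45/2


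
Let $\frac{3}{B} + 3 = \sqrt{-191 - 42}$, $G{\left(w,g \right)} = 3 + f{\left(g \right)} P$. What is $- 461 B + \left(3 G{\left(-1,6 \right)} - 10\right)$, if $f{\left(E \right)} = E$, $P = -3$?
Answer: $- \frac{9161}{242} + \frac{1383 i \sqrt{233}}{242} \approx -37.855 + 87.234 i$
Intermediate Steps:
$G{\left(w,g \right)} = 3 - 3 g$ ($G{\left(w,g \right)} = 3 + g \left(-3\right) = 3 - 3 g$)
$B = \frac{3}{-3 + i \sqrt{233}}$ ($B = \frac{3}{-3 + \sqrt{-191 - 42}} = \frac{3}{-3 + \sqrt{-233}} = \frac{3}{-3 + i \sqrt{233}} \approx -0.03719 - 0.18923 i$)
$- 461 B + \left(3 G{\left(-1,6 \right)} - 10\right) = - 461 \left(- \frac{9}{242} - \frac{3 i \sqrt{233}}{242}\right) + \left(3 \left(3 - 18\right) - 10\right) = \left(\frac{4149}{242} + \frac{1383 i \sqrt{233}}{242}\right) + \left(3 \left(3 - 18\right) - 10\right) = \left(\frac{4149}{242} + \frac{1383 i \sqrt{233}}{242}\right) + \left(3 \left(-15\right) - 10\right) = \left(\frac{4149}{242} + \frac{1383 i \sqrt{233}}{242}\right) - 55 = - \frac{9161}{242} + \frac{1383 i \sqrt{233}}{242}$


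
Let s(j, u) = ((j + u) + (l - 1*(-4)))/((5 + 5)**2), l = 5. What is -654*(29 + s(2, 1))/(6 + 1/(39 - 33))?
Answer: -2856672/925 ≈ -3088.3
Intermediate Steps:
s(j, u) = 9/100 + j/100 + u/100 (s(j, u) = ((j + u) + (5 - 1*(-4)))/((5 + 5)**2) = ((j + u) + (5 + 4))/(10**2) = ((j + u) + 9)/100 = (9 + j + u)*(1/100) = 9/100 + j/100 + u/100)
-654*(29 + s(2, 1))/(6 + 1/(39 - 33)) = -654*(29 + (9/100 + (1/100)*2 + (1/100)*1))/(6 + 1/(39 - 33)) = -654*(29 + (9/100 + 1/50 + 1/100))/(6 + 1/6) = -654*(29 + 3/25)/(6 + 1/6) = -476112/(25*37/6) = -476112*6/(25*37) = -654*4368/925 = -2856672/925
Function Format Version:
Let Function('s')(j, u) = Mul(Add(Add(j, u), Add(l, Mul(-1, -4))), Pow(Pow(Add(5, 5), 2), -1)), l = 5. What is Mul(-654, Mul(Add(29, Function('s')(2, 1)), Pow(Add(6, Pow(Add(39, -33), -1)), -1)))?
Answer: Rational(-2856672, 925) ≈ -3088.3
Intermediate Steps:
Function('s')(j, u) = Add(Rational(9, 100), Mul(Rational(1, 100), j), Mul(Rational(1, 100), u)) (Function('s')(j, u) = Mul(Add(Add(j, u), Add(5, Mul(-1, -4))), Pow(Pow(Add(5, 5), 2), -1)) = Mul(Add(Add(j, u), Add(5, 4)), Pow(Pow(10, 2), -1)) = Mul(Add(Add(j, u), 9), Pow(100, -1)) = Mul(Add(9, j, u), Rational(1, 100)) = Add(Rational(9, 100), Mul(Rational(1, 100), j), Mul(Rational(1, 100), u)))
Mul(-654, Mul(Add(29, Function('s')(2, 1)), Pow(Add(6, Pow(Add(39, -33), -1)), -1))) = Mul(-654, Mul(Add(29, Add(Rational(9, 100), Mul(Rational(1, 100), 2), Mul(Rational(1, 100), 1))), Pow(Add(6, Pow(Add(39, -33), -1)), -1))) = Mul(-654, Mul(Add(29, Add(Rational(9, 100), Rational(1, 50), Rational(1, 100))), Pow(Add(6, Pow(6, -1)), -1))) = Mul(-654, Mul(Add(29, Rational(3, 25)), Pow(Add(6, Rational(1, 6)), -1))) = Mul(-654, Mul(Rational(728, 25), Pow(Rational(37, 6), -1))) = Mul(-654, Mul(Rational(728, 25), Rational(6, 37))) = Mul(-654, Rational(4368, 925)) = Rational(-2856672, 925)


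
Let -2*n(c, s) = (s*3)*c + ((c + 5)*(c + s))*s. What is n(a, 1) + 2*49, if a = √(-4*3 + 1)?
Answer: 101 - 9*I*√11/2 ≈ 101.0 - 14.925*I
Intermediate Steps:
a = I*√11 (a = √(-12 + 1) = √(-11) = I*√11 ≈ 3.3166*I)
n(c, s) = -3*c*s/2 - s*(5 + c)*(c + s)/2 (n(c, s) = -((s*3)*c + ((c + 5)*(c + s))*s)/2 = -((3*s)*c + ((5 + c)*(c + s))*s)/2 = -(3*c*s + s*(5 + c)*(c + s))/2 = -3*c*s/2 - s*(5 + c)*(c + s)/2)
n(a, 1) + 2*49 = -½*1*((I*√11)² + 5*1 + 8*(I*√11) + (I*√11)*1) + 2*49 = -½*1*(-11 + 5 + 8*I*√11 + I*√11) + 98 = -½*1*(-6 + 9*I*√11) + 98 = (3 - 9*I*√11/2) + 98 = 101 - 9*I*√11/2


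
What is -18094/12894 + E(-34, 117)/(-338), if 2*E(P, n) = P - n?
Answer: -5142275/4358172 ≈ -1.1799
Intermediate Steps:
E(P, n) = P/2 - n/2 (E(P, n) = (P - n)/2 = P/2 - n/2)
-18094/12894 + E(-34, 117)/(-338) = -18094/12894 + ((1/2)*(-34) - 1/2*117)/(-338) = -18094*1/12894 + (-17 - 117/2)*(-1/338) = -9047/6447 - 151/2*(-1/338) = -9047/6447 + 151/676 = -5142275/4358172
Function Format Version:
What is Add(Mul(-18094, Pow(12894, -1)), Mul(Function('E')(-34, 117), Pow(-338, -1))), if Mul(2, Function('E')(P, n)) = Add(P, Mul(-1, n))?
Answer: Rational(-5142275, 4358172) ≈ -1.1799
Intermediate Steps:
Function('E')(P, n) = Add(Mul(Rational(1, 2), P), Mul(Rational(-1, 2), n)) (Function('E')(P, n) = Mul(Rational(1, 2), Add(P, Mul(-1, n))) = Add(Mul(Rational(1, 2), P), Mul(Rational(-1, 2), n)))
Add(Mul(-18094, Pow(12894, -1)), Mul(Function('E')(-34, 117), Pow(-338, -1))) = Add(Mul(-18094, Pow(12894, -1)), Mul(Add(Mul(Rational(1, 2), -34), Mul(Rational(-1, 2), 117)), Pow(-338, -1))) = Add(Mul(-18094, Rational(1, 12894)), Mul(Add(-17, Rational(-117, 2)), Rational(-1, 338))) = Add(Rational(-9047, 6447), Mul(Rational(-151, 2), Rational(-1, 338))) = Add(Rational(-9047, 6447), Rational(151, 676)) = Rational(-5142275, 4358172)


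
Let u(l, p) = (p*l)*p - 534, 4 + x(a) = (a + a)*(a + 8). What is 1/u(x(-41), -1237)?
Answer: 1/4134516104 ≈ 2.4187e-10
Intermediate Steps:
x(a) = -4 + 2*a*(8 + a) (x(a) = -4 + (a + a)*(a + 8) = -4 + (2*a)*(8 + a) = -4 + 2*a*(8 + a))
u(l, p) = -534 + l*p**2 (u(l, p) = (l*p)*p - 534 = l*p**2 - 534 = -534 + l*p**2)
1/u(x(-41), -1237) = 1/(-534 + (-4 + 2*(-41)**2 + 16*(-41))*(-1237)**2) = 1/(-534 + (-4 + 2*1681 - 656)*1530169) = 1/(-534 + (-4 + 3362 - 656)*1530169) = 1/(-534 + 2702*1530169) = 1/(-534 + 4134516638) = 1/4134516104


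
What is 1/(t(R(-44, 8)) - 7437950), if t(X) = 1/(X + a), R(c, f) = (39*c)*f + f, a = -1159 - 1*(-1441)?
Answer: -13438/99951172101 ≈ -1.3445e-7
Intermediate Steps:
a = 282 (a = -1159 + 1441 = 282)
R(c, f) = f + 39*c*f (R(c, f) = 39*c*f + f = f + 39*c*f)
t(X) = 1/(282 + X) (t(X) = 1/(X + 282) = 1/(282 + X))
1/(t(R(-44, 8)) - 7437950) = 1/(1/(282 + 8*(1 + 39*(-44))) - 7437950) = 1/(1/(282 + 8*(1 - 1716)) - 7437950) = 1/(1/(282 + 8*(-1715)) - 7437950) = 1/(1/(282 - 13720) - 7437950) = 1/(1/(-13438) - 7437950) = 1/(-1/13438 - 7437950) = 1/(-99951172101/13438) = -13438/99951172101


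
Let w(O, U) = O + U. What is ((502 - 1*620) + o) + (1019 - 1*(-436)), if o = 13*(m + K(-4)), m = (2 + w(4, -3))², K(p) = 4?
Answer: 1506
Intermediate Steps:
m = 9 (m = (2 + (4 - 3))² = (2 + 1)² = 3² = 9)
o = 169 (o = 13*(9 + 4) = 13*13 = 169)
((502 - 1*620) + o) + (1019 - 1*(-436)) = ((502 - 1*620) + 169) + (1019 - 1*(-436)) = ((502 - 620) + 169) + (1019 + 436) = (-118 + 169) + 1455 = 51 + 1455 = 1506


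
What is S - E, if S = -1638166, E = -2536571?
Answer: 898405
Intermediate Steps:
S - E = -1638166 - 1*(-2536571) = -1638166 + 2536571 = 898405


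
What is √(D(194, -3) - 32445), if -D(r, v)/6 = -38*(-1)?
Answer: I*√32673 ≈ 180.76*I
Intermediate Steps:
D(r, v) = -228 (D(r, v) = -(-228)*(-1) = -6*38 = -228)
√(D(194, -3) - 32445) = √(-228 - 32445) = √(-32673) = I*√32673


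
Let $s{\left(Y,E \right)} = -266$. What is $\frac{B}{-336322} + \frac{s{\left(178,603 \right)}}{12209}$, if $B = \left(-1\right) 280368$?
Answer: $\frac{1666775630}{2053077649} \approx 0.81184$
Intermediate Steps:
$B = -280368$
$\frac{B}{-336322} + \frac{s{\left(178,603 \right)}}{12209} = - \frac{280368}{-336322} - \frac{266}{12209} = \left(-280368\right) \left(- \frac{1}{336322}\right) - \frac{266}{12209} = \frac{140184}{168161} - \frac{266}{12209} = \frac{1666775630}{2053077649}$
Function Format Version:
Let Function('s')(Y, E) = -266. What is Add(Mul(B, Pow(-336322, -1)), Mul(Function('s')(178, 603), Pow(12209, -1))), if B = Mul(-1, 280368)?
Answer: Rational(1666775630, 2053077649) ≈ 0.81184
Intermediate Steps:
B = -280368
Add(Mul(B, Pow(-336322, -1)), Mul(Function('s')(178, 603), Pow(12209, -1))) = Add(Mul(-280368, Pow(-336322, -1)), Mul(-266, Pow(12209, -1))) = Add(Mul(-280368, Rational(-1, 336322)), Mul(-266, Rational(1, 12209))) = Add(Rational(140184, 168161), Rational(-266, 12209)) = Rational(1666775630, 2053077649)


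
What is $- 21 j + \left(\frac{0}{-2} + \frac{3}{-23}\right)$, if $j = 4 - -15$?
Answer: $- \frac{9180}{23} \approx -399.13$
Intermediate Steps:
$j = 19$ ($j = 4 + 15 = 19$)
$- 21 j + \left(\frac{0}{-2} + \frac{3}{-23}\right) = \left(-21\right) 19 + \left(\frac{0}{-2} + \frac{3}{-23}\right) = -399 + \left(0 \left(- \frac{1}{2}\right) + 3 \left(- \frac{1}{23}\right)\right) = -399 + \left(0 - \frac{3}{23}\right) = -399 - \frac{3}{23} = - \frac{9180}{23}$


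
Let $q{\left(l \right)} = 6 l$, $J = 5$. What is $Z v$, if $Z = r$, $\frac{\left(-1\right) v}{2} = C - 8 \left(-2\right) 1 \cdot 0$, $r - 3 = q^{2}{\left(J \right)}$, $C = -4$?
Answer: $7224$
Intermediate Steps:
$r = 903$ ($r = 3 + \left(6 \cdot 5\right)^{2} = 3 + 30^{2} = 3 + 900 = 903$)
$v = 8$ ($v = - 2 \left(-4 - 8 \left(-2\right) 1 \cdot 0\right) = - 2 \left(-4 - 8 \left(\left(-2\right) 0\right)\right) = - 2 \left(-4 - 0\right) = - 2 \left(-4 + 0\right) = \left(-2\right) \left(-4\right) = 8$)
$Z = 903$
$Z v = 903 \cdot 8 = 7224$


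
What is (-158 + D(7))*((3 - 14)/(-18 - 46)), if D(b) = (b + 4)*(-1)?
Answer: -1859/64 ≈ -29.047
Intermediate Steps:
D(b) = -4 - b (D(b) = (4 + b)*(-1) = -4 - b)
(-158 + D(7))*((3 - 14)/(-18 - 46)) = (-158 + (-4 - 1*7))*((3 - 14)/(-18 - 46)) = (-158 + (-4 - 7))*(-11/(-64)) = (-158 - 11)*(-11*(-1/64)) = -169*11/64 = -1859/64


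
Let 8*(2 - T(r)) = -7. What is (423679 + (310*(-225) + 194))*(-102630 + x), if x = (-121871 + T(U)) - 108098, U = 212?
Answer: -942239500587/8 ≈ -1.1778e+11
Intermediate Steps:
T(r) = 23/8 (T(r) = 2 - ⅛*(-7) = 2 + 7/8 = 23/8)
x = -1839729/8 (x = (-121871 + 23/8) - 108098 = -974945/8 - 108098 = -1839729/8 ≈ -2.2997e+5)
(423679 + (310*(-225) + 194))*(-102630 + x) = (423679 + (310*(-225) + 194))*(-102630 - 1839729/8) = (423679 + (-69750 + 194))*(-2660769/8) = (423679 - 69556)*(-2660769/8) = 354123*(-2660769/8) = -942239500587/8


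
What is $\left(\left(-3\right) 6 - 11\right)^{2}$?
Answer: $841$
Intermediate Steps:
$\left(\left(-3\right) 6 - 11\right)^{2} = \left(-18 - 11\right)^{2} = \left(-29\right)^{2} = 841$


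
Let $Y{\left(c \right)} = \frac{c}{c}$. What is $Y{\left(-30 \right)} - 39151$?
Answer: $-39150$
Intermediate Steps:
$Y{\left(c \right)} = 1$
$Y{\left(-30 \right)} - 39151 = 1 - 39151 = -39150$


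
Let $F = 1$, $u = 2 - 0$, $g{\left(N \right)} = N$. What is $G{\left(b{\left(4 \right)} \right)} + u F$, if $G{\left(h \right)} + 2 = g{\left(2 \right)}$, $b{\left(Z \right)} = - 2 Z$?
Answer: $2$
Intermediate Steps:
$G{\left(h \right)} = 0$ ($G{\left(h \right)} = -2 + 2 = 0$)
$u = 2$ ($u = 2 + 0 = 2$)
$G{\left(b{\left(4 \right)} \right)} + u F = 0 + 2 \cdot 1 = 0 + 2 = 2$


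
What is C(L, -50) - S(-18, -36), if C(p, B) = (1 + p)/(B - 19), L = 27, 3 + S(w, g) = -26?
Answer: 1973/69 ≈ 28.594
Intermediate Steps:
S(w, g) = -29 (S(w, g) = -3 - 26 = -29)
C(p, B) = (1 + p)/(-19 + B)
C(L, -50) - S(-18, -36) = (1 + 27)/(-19 - 50) - 1*(-29) = 28/(-69) + 29 = -1/69*28 + 29 = -28/69 + 29 = 1973/69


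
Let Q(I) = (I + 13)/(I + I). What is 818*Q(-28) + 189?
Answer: 11427/28 ≈ 408.11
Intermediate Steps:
Q(I) = (13 + I)/(2*I) (Q(I) = (13 + I)/((2*I)) = (13 + I)*(1/(2*I)) = (13 + I)/(2*I))
818*Q(-28) + 189 = 818*((1/2)*(13 - 28)/(-28)) + 189 = 818*((1/2)*(-1/28)*(-15)) + 189 = 818*(15/56) + 189 = 6135/28 + 189 = 11427/28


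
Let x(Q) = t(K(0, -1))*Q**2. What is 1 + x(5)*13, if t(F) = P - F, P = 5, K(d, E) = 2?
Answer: 976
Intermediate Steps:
t(F) = 5 - F
x(Q) = 3*Q**2 (x(Q) = (5 - 1*2)*Q**2 = (5 - 2)*Q**2 = 3*Q**2)
1 + x(5)*13 = 1 + (3*5**2)*13 = 1 + (3*25)*13 = 1 + 75*13 = 1 + 975 = 976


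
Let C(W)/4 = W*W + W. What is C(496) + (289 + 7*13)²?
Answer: 1130448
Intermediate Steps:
C(W) = 4*W + 4*W² (C(W) = 4*(W*W + W) = 4*(W² + W) = 4*(W + W²) = 4*W + 4*W²)
C(496) + (289 + 7*13)² = 4*496*(1 + 496) + (289 + 7*13)² = 4*496*497 + (289 + 91)² = 986048 + 380² = 986048 + 144400 = 1130448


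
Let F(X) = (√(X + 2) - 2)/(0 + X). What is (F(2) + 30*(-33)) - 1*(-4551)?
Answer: 3561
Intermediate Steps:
F(X) = (-2 + √(2 + X))/X (F(X) = (√(2 + X) - 2)/X = (-2 + √(2 + X))/X)
(F(2) + 30*(-33)) - 1*(-4551) = ((-2 + √(2 + 2))/2 + 30*(-33)) - 1*(-4551) = ((-2 + √4)/2 - 990) + 4551 = ((-2 + 2)/2 - 990) + 4551 = ((½)*0 - 990) + 4551 = (0 - 990) + 4551 = -990 + 4551 = 3561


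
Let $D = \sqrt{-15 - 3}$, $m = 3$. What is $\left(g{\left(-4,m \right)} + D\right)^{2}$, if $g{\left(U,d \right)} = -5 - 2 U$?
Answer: $-9 + 18 i \sqrt{2} \approx -9.0 + 25.456 i$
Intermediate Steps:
$D = 3 i \sqrt{2}$ ($D = \sqrt{-18} = 3 i \sqrt{2} \approx 4.2426 i$)
$\left(g{\left(-4,m \right)} + D\right)^{2} = \left(\left(-5 - -8\right) + 3 i \sqrt{2}\right)^{2} = \left(\left(-5 + 8\right) + 3 i \sqrt{2}\right)^{2} = \left(3 + 3 i \sqrt{2}\right)^{2}$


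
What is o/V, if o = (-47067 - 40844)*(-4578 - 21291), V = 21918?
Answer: 758056553/7306 ≈ 1.0376e+5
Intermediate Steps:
o = 2274169659 (o = -87911*(-25869) = 2274169659)
o/V = 2274169659/21918 = 2274169659*(1/21918) = 758056553/7306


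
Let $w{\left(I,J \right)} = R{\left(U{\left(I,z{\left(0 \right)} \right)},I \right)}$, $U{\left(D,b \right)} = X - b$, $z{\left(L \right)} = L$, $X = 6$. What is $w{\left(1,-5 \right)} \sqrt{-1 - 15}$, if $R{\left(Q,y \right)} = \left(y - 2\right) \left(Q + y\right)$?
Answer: $- 28 i \approx - 28.0 i$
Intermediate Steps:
$U{\left(D,b \right)} = 6 - b$
$R{\left(Q,y \right)} = \left(-2 + y\right) \left(Q + y\right)$
$w{\left(I,J \right)} = -12 + I^{2} + 4 I$ ($w{\left(I,J \right)} = I^{2} - 2 \left(6 - 0\right) - 2 I + \left(6 - 0\right) I = I^{2} - 2 \left(6 + 0\right) - 2 I + \left(6 + 0\right) I = I^{2} - 12 - 2 I + 6 I = -12 + I^{2} + 4 I$)
$w{\left(1,-5 \right)} \sqrt{-1 - 15} = \left(-12 + 1^{2} + 4 \cdot 1\right) \sqrt{-1 - 15} = \left(-12 + 1 + 4\right) \sqrt{-16} = - 7 \cdot 4 i = - 28 i$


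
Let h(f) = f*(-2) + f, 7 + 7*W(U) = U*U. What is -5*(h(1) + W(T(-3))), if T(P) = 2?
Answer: 50/7 ≈ 7.1429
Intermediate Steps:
W(U) = -1 + U**2/7 (W(U) = -1 + (U*U)/7 = -1 + U**2/7)
h(f) = -f (h(f) = -2*f + f = -f)
-5*(h(1) + W(T(-3))) = -5*(-1*1 + (-1 + (1/7)*2**2)) = -5*(-1 + (-1 + (1/7)*4)) = -5*(-1 + (-1 + 4/7)) = -5*(-1 - 3/7) = -5*(-10/7) = 50/7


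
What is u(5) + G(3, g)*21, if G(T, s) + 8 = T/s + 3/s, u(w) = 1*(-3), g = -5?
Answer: -981/5 ≈ -196.20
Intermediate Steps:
u(w) = -3
G(T, s) = -8 + 3/s + T/s (G(T, s) = -8 + (T/s + 3/s) = -8 + (3/s + T/s) = -8 + 3/s + T/s)
u(5) + G(3, g)*21 = -3 + ((3 + 3 - 8*(-5))/(-5))*21 = -3 - (3 + 3 + 40)/5*21 = -3 - ⅕*46*21 = -3 - 46/5*21 = -3 - 966/5 = -981/5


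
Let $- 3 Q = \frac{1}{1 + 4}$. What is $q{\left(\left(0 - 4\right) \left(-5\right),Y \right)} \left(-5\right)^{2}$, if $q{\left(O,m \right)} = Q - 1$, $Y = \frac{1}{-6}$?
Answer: $- \frac{80}{3} \approx -26.667$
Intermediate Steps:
$Y = - \frac{1}{6} \approx -0.16667$
$Q = - \frac{1}{15}$ ($Q = - \frac{1}{3 \left(1 + 4\right)} = - \frac{1}{3 \cdot 5} = \left(- \frac{1}{3}\right) \frac{1}{5} = - \frac{1}{15} \approx -0.066667$)
$q{\left(O,m \right)} = - \frac{16}{15}$ ($q{\left(O,m \right)} = - \frac{1}{15} - 1 = - \frac{16}{15}$)
$q{\left(\left(0 - 4\right) \left(-5\right),Y \right)} \left(-5\right)^{2} = - \frac{16 \left(-5\right)^{2}}{15} = \left(- \frac{16}{15}\right) 25 = - \frac{80}{3}$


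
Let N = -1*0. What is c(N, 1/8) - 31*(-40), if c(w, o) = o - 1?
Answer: 9913/8 ≈ 1239.1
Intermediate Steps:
N = 0
c(w, o) = -1 + o
c(N, 1/8) - 31*(-40) = (-1 + 1/8) - 31*(-40) = (-1 + ⅛) + 1240 = -7/8 + 1240 = 9913/8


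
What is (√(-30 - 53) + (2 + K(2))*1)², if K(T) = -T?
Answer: -83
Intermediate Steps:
(√(-30 - 53) + (2 + K(2))*1)² = (√(-30 - 53) + (2 - 1*2)*1)² = (√(-83) + (2 - 2)*1)² = (I*√83 + 0*1)² = (I*√83 + 0)² = (I*√83)² = -83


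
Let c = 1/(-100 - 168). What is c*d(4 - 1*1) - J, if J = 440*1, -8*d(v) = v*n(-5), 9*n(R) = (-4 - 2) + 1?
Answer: -2830085/6432 ≈ -440.00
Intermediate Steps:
n(R) = -5/9 (n(R) = ((-4 - 2) + 1)/9 = (-6 + 1)/9 = (⅑)*(-5) = -5/9)
d(v) = 5*v/72 (d(v) = -v*(-5)/(8*9) = -(-5)*v/72 = 5*v/72)
c = -1/268 (c = 1/(-268) = -1/268 ≈ -0.0037313)
J = 440
c*d(4 - 1*1) - J = -5*(4 - 1*1)/19296 - 1*440 = -5*(4 - 1)/19296 - 440 = -5*3/19296 - 440 = -1/268*5/24 - 440 = -5/6432 - 440 = -2830085/6432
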